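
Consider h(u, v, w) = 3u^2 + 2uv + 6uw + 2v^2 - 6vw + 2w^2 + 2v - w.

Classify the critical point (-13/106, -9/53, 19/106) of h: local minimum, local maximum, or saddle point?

saddle point

The Hessian is constant: H = [[6, 2, 6], [2, 4, -6], [6, -6, 4]].
Leading principal minors: Δ₁ = 6, Δ₂ = 20, Δ₃ = -424.
The minors fit neither the all-positive nor the alternating-sign pattern, so H is indefinite: a saddle point.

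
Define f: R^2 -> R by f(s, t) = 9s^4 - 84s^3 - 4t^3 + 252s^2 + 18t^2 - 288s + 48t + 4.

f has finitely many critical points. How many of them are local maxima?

f separates as a function of s plus a function of t, so ∇f=0 decouples.
∂f/∂s = 36(s - 4)(s - 2)(s - 1) = 0 at s ∈ {1, 2, 4}; ∂f/∂t = -12(t - 4)(t + 1) = 0 at t ∈ {-1, 4}.
The Hessian is diagonal: diag(f_ss, f_tt). Second derivatives: f_ss(1)=108, f_ss(2)=-72, f_ss(4)=216; f_tt(-1)=60, f_tt(4)=-60.
Local maxima occur where both diagonal entries negative: (2, 4). Count: 1.

1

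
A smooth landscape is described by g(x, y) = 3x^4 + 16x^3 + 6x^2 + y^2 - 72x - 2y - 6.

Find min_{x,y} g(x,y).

g(x,y) separates as P(x) + Q(y) − 6, so its minimum is min P + min Q − 6.
P'(x) = 12(x - 1)(x + 2)(x + 3) vanishes at x ∈ {-3, -2, 1}; Q'(y) = 2y - 2 vanishes at y ∈ {1}.
Local minima of P (where P''>0): P(-3)=81, P(1)=-47. Local minima of Q: Q(1)=-1.
So the global minimum of g is P(1) + Q(1) − 6 = -47 − 1 − 6 = -54, attained at (1, 1).

-54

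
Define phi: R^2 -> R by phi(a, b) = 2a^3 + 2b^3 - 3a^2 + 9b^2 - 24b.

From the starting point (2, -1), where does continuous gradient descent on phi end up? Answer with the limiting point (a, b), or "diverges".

phi is separable, so gradient descent decouples: a follows -∂phi/∂a, b follows -∂phi/∂b.
∂phi/∂a = 6a(a - 1); at a=2 this is 12, so a decreases.
∂phi/∂b = 6(b - 1)(b + 4); at b=-1 this is -36, so b increases.
a converges to its nearest critical value 1 (a local min of the a-part); b converges to 1. The iterate converges to (1, 1).

(1, 1)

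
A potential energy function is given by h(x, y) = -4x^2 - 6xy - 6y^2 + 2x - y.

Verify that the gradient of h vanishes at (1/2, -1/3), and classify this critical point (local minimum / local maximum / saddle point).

local maximum

∇h = (-8x - 6y + 2, -6x - 12y - 1); substituting (1/2, -1/3) gives ∇h = (0, 0), so (1/2, -1/3) is indeed a critical point.
The Hessian of h is constant: H = [[-8, -6], [-6, -12]].
det(H) = (-8)·(-12) − (-6)² = 60.
det(H) > 0 and tr(H) = -20 < 0, so H is negative definite and the point is a local maximum.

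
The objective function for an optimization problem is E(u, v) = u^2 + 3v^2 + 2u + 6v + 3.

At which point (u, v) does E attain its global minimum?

E(u,v) separates as P(u) + Q(v) + 3, so its minimum is min P + min Q + 3.
P'(u) = 2u + 2 vanishes at u ∈ {-1}; Q'(v) = 6v + 6 vanishes at v ∈ {-1}.
Local minima of P (where P''>0): P(-1)=-1. Local minima of Q: Q(-1)=-3.
So the global minimum of E is P(-1) + Q(-1) + 3 = -1 − 3 + 3 = -1, attained at (-1, -1).

(-1, -1)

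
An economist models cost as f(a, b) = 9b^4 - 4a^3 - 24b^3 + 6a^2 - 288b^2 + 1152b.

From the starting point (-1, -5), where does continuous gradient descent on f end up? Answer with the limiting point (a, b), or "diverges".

(0, -4)

f is separable, so gradient descent decouples: a follows -∂f/∂a, b follows -∂f/∂b.
∂f/∂a = -12a(a - 1); at a=-1 this is -24, so a increases.
∂f/∂b = 36(b - 4)(b - 2)(b + 4); at b=-5 this is -2268, so b increases.
a converges to its nearest critical value 0 (a local min of the a-part); b converges to -4. The iterate converges to (0, -4).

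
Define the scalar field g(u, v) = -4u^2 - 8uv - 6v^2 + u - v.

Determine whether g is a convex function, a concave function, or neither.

concave

g is quadratic, so its Hessian is the constant matrix H = [[-8, -8], [-8, -12]].
det(H) = 32, tr(H) = -20.
det(H) > 0 and tr(H) < 0, so H is negative definite everywhere: concave.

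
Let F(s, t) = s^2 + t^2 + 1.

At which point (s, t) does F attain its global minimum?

F(s,t) separates as P(s) + Q(t) + 1, so its minimum is min P + min Q + 1.
P'(s) = 2s vanishes at s ∈ {0}; Q'(t) = 2t vanishes at t ∈ {0}.
Local minima of P (where P''>0): P(0)=0. Local minima of Q: Q(0)=0.
So the global minimum of F is P(0) + Q(0) + 1 = 0 + 0 + 1 = 1, attained at (0, 0).

(0, 0)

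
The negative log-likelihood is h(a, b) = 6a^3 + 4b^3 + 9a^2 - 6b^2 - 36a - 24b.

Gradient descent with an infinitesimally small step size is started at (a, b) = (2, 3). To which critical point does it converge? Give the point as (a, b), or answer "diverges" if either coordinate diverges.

(1, 2)

h is separable, so gradient descent decouples: a follows -∂h/∂a, b follows -∂h/∂b.
∂h/∂a = 18(a - 1)(a + 2); at a=2 this is 72, so a decreases.
∂h/∂b = 12(b - 2)(b + 1); at b=3 this is 48, so b decreases.
a converges to its nearest critical value 1 (a local min of the a-part); b converges to 2. The iterate converges to (1, 2).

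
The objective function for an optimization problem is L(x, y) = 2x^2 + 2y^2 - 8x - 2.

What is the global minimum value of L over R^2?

-10

L(x,y) separates as P(x) + Q(y) − 2, so its minimum is min P + min Q − 2.
P'(x) = 4x - 8 vanishes at x ∈ {2}; Q'(y) = 4y vanishes at y ∈ {0}.
Local minima of P (where P''>0): P(2)=-8. Local minima of Q: Q(0)=0.
So the global minimum of L is P(2) + Q(0) − 2 = -8 + 0 − 2 = -10, attained at (2, 0).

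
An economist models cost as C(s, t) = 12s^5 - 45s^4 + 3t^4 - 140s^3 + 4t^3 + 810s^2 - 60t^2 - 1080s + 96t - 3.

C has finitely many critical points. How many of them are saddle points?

C separates as a function of s plus a function of t, so ∇C=0 decouples.
∂C/∂s = 60(s - 3)(s - 2)(s - 1)(s + 3) = 0 at s ∈ {-3, 1, 2, 3}; ∂C/∂t = 12(t - 2)(t - 1)(t + 4) = 0 at t ∈ {-4, 1, 2}.
The Hessian is diagonal: diag(C_ss, C_tt). Second derivatives: C_ss(-3)=-7200, C_ss(1)=480, C_ss(2)=-300, C_ss(3)=720; C_tt(-4)=360, C_tt(1)=-60, C_tt(2)=72.
Saddle points occur where the two diagonal entries have opposite signs: (-3, -4), (-3, 2), (1, 1), (2, -4), (2, 2), (3, 1). Count: 6.

6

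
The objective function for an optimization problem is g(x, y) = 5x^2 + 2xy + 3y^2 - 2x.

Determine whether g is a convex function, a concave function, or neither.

g is quadratic, so its Hessian is the constant matrix H = [[10, 2], [2, 6]].
det(H) = 56, tr(H) = 16.
det(H) > 0 and tr(H) > 0, so H is positive definite everywhere: convex.

convex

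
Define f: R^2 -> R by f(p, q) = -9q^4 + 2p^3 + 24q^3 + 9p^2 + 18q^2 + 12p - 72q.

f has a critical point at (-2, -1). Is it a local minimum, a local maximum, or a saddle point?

The mixed partial ∂²f/∂p∂q is 0, so the Hessian at any point is diag(f_pp, f_qq) = diag(6(2p + 3), 36(-3q^2 + 4q + 1)).
At (-2, -1): H = diag(-6, -216).
Both eigenvalues are negative, so H is negative definite: a local maximum.

local maximum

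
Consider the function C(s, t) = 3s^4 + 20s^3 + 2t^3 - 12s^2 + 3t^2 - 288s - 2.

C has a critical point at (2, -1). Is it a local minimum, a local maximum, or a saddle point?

The mixed partial ∂²C/∂s∂t is 0, so the Hessian at any point is diag(C_ss, C_tt) = diag(12(3s^2 + 10s - 2), 6(2t + 1)).
At (2, -1): H = diag(360, -6).
The eigenvalues have opposite signs, so H is indefinite: a saddle point.

saddle point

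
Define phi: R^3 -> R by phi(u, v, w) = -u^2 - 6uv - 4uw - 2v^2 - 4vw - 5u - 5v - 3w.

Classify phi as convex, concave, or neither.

neither

phi is quadratic, so its Hessian is the constant matrix H = [[-2, -6, -4], [-6, -4, -4], [-4, -4, 0]].
Leading principal minors: -2, -28, -96.
Neither pattern holds ⇒ H is indefinite ⇒ neither convex nor concave.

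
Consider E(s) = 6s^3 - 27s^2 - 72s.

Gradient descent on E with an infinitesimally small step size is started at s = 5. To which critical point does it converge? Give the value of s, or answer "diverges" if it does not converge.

4

E'(s) = 18(s - 4)(s + 1), so E'(5) = 108.
Gradient descent moves in the -E' direction, i.e. s is decreasing.
The nearest critical point in that direction is s = 4, where E'' = 90 > 0 (a local minimum). The iterate converges there.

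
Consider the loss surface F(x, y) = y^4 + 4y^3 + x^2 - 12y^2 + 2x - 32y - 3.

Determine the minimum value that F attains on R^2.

F(x,y) separates as P(x) + Q(y) − 3, so its minimum is min P + min Q − 3.
P'(x) = 2x + 2 vanishes at x ∈ {-1}; Q'(y) = 4(y - 2)(y + 1)(y + 4) vanishes at y ∈ {-4, -1, 2}.
Local minima of P (where P''>0): P(-1)=-1. Local minima of Q: Q(-4)=-64, Q(2)=-64.
So the global minimum of F is P(-1) + Q(-4) − 3 = -1 − 64 − 3 = -68, attained at (-1, -4).

-68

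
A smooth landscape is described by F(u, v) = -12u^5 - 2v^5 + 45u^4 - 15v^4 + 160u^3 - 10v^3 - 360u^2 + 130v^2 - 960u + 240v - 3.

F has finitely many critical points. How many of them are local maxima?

F separates as a function of u plus a function of v, so ∇F=0 decouples.
∂F/∂u = -60(u - 4)(u - 2)(u + 1)(u + 2) = 0 at u ∈ {-2, -1, 2, 4}; ∂F/∂v = -10(v - 2)(v + 1)(v + 3)(v + 4) = 0 at v ∈ {-4, -3, -1, 2}.
The Hessian is diagonal: diag(F_uu, F_vv). Second derivatives: F_uu(-2)=1440, F_uu(-1)=-900, F_uu(2)=1440, F_uu(4)=-3600; F_vv(-4)=180, F_vv(-3)=-100, F_vv(-1)=180, F_vv(2)=-900.
Local maxima occur where both diagonal entries negative: (-1, -3), (-1, 2), (4, -3), (4, 2). Count: 4.

4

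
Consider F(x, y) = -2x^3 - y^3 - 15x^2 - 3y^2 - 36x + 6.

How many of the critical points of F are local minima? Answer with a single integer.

F separates as a function of x plus a function of y, so ∇F=0 decouples.
∂F/∂x = -6(x + 2)(x + 3) = 0 at x ∈ {-3, -2}; ∂F/∂y = -3y(y + 2) = 0 at y ∈ {-2, 0}.
The Hessian is diagonal: diag(F_xx, F_yy). Second derivatives: F_xx(-3)=6, F_xx(-2)=-6; F_yy(-2)=6, F_yy(0)=-6.
Local minima occur where both diagonal entries positive: (-3, -2). Count: 1.

1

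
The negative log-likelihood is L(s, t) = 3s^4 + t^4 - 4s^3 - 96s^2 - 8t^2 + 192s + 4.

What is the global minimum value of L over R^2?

-1292

L(s,t) separates as P(s) + Q(t) + 4, so its minimum is min P + min Q + 4.
P'(s) = 12(s - 4)(s - 1)(s + 4) vanishes at s ∈ {-4, 1, 4}; Q'(t) = 4t(t - 2)(t + 2) vanishes at t ∈ {-2, 0, 2}.
Local minima of P (where P''>0): P(-4)=-1280, P(4)=-256. Local minima of Q: Q(-2)=-16, Q(2)=-16.
So the global minimum of L is P(-4) + Q(-2) + 4 = -1280 − 16 + 4 = -1292, attained at (-4, -2).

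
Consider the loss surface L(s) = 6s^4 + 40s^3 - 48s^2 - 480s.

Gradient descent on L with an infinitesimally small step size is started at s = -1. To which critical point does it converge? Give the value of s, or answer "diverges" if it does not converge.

L'(s) = 24(s - 2)(s + 2)(s + 5), so L'(-1) = -288.
Gradient descent moves in the -L' direction, i.e. s is increasing.
The nearest critical point in that direction is s = 2, where L'' = 672 > 0 (a local minimum). The iterate converges there.

2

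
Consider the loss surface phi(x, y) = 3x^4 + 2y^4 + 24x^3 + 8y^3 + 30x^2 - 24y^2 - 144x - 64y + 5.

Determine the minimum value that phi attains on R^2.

-210

phi(x,y) separates as P(x) + Q(y) + 5, so its minimum is min P + min Q + 5.
P'(x) = 12(x - 1)(x + 3)(x + 4) vanishes at x ∈ {-4, -3, 1}; Q'(y) = 8(y - 2)(y + 1)(y + 4) vanishes at y ∈ {-4, -1, 2}.
Local minima of P (where P''>0): P(-4)=288, P(1)=-87. Local minima of Q: Q(-4)=-128, Q(2)=-128.
So the global minimum of phi is P(1) + Q(-4) + 5 = -87 − 128 + 5 = -210, attained at (1, -4).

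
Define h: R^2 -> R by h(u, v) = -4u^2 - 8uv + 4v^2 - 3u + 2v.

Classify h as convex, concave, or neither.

h is quadratic, so its Hessian is the constant matrix H = [[-8, -8], [-8, 8]].
det(H) = -128, tr(H) = 0.
det(H) < 0, so H is indefinite: neither convex nor concave.

neither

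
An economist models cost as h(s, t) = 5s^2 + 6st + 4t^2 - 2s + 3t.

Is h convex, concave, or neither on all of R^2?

h is quadratic, so its Hessian is the constant matrix H = [[10, 6], [6, 8]].
det(H) = 44, tr(H) = 18.
det(H) > 0 and tr(H) > 0, so H is positive definite everywhere: convex.

convex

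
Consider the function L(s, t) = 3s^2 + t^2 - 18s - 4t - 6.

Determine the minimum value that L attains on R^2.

L(s,t) separates as P(s) + Q(t) − 6, so its minimum is min P + min Q − 6.
P'(s) = 6s - 18 vanishes at s ∈ {3}; Q'(t) = 2(t - 2) vanishes at t ∈ {2}.
Local minima of P (where P''>0): P(3)=-27. Local minima of Q: Q(2)=-4.
So the global minimum of L is P(3) + Q(2) − 6 = -27 − 4 − 6 = -37, attained at (3, 2).

-37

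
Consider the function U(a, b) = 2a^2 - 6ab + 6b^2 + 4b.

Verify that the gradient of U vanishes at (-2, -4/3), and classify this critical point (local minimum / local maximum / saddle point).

∇U = (4a - 6b, -6a + 12b + 4); substituting (-2, -4/3) gives ∇U = (0, 0), so (-2, -4/3) is indeed a critical point.
The Hessian of U is constant: H = [[4, -6], [-6, 12]].
det(H) = 4·12 − (-6)² = 12.
det(H) > 0 and tr(H) = 16 > 0, so H is positive definite and the point is a local minimum.

local minimum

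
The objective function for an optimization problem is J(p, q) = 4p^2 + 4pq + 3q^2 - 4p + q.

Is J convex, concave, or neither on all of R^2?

J is quadratic, so its Hessian is the constant matrix H = [[8, 4], [4, 6]].
det(H) = 32, tr(H) = 14.
det(H) > 0 and tr(H) > 0, so H is positive definite everywhere: convex.

convex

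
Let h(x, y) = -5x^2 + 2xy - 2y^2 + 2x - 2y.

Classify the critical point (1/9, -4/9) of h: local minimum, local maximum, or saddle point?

The Hessian of h is constant: H = [[-10, 2], [2, -4]].
det(H) = (-10)·(-4) − 2² = 36.
det(H) > 0 and tr(H) = -14 < 0, so H is negative definite and the point is a local maximum.

local maximum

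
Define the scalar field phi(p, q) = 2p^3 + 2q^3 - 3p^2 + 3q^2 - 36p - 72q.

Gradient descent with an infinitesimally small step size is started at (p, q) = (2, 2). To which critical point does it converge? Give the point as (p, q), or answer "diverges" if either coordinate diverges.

(3, 3)

phi is separable, so gradient descent decouples: p follows -∂phi/∂p, q follows -∂phi/∂q.
∂phi/∂p = 6(p - 3)(p + 2); at p=2 this is -24, so p increases.
∂phi/∂q = 6(q - 3)(q + 4); at q=2 this is -36, so q increases.
p converges to its nearest critical value 3 (a local min of the p-part); q converges to 3. The iterate converges to (3, 3).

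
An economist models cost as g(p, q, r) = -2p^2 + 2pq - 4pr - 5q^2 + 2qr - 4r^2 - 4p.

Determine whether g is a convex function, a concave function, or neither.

concave

g is quadratic, so its Hessian is the constant matrix H = [[-4, 2, -4], [2, -10, 2], [-4, 2, -8]].
Leading principal minors: -4, 36, -144.
Signs alternate −, +, − ⇒ H ≺ 0 ⇒ concave.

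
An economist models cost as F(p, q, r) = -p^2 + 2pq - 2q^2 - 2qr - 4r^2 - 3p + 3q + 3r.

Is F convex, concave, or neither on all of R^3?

F is quadratic, so its Hessian is the constant matrix H = [[-2, 2, 0], [2, -4, -2], [0, -2, -8]].
Leading principal minors: -2, 4, -24.
Signs alternate −, +, − ⇒ H ≺ 0 ⇒ concave.

concave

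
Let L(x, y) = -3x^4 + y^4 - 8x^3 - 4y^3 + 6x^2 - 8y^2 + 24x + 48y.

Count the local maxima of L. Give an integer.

2

L separates as a function of x plus a function of y, so ∇L=0 decouples.
∂L/∂x = -12(x - 1)(x + 1)(x + 2) = 0 at x ∈ {-2, -1, 1}; ∂L/∂y = 4(y - 3)(y - 2)(y + 2) = 0 at y ∈ {-2, 2, 3}.
The Hessian is diagonal: diag(L_xx, L_yy). Second derivatives: L_xx(-2)=-36, L_xx(-1)=24, L_xx(1)=-72; L_yy(-2)=80, L_yy(2)=-16, L_yy(3)=20.
Local maxima occur where both diagonal entries negative: (-2, 2), (1, 2). Count: 2.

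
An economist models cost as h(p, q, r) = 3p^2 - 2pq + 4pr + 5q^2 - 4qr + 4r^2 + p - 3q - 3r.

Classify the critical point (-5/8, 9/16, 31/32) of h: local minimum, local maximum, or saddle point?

local minimum

The Hessian is constant: H = [[6, -2, 4], [-2, 10, -4], [4, -4, 8]].
Leading principal minors: Δ₁ = 6, Δ₂ = 56, Δ₃ = 256.
All leading minors are positive, so H is positive definite: a local minimum.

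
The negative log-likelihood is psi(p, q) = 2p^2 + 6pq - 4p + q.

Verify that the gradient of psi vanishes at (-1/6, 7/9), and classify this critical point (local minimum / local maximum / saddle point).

saddle point

∇psi = (4p + 6q - 4, 6p + 1); substituting (-1/6, 7/9) gives ∇psi = (0, 0), so (-1/6, 7/9) is indeed a critical point.
The Hessian of psi is constant: H = [[4, 6], [6, 0]].
det(H) = 4·0 − 6² = -36.
Since det(H) < 0, H is indefinite and the critical point is a saddle point.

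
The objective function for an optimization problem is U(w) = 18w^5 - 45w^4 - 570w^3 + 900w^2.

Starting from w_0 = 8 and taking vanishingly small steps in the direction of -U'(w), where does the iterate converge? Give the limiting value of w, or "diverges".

U'(w) = 90w(w - 5)(w - 1)(w + 4), so U'(8) = 181440.
Gradient descent moves in the -U' direction, i.e. w is decreasing.
The nearest critical point in that direction is w = 5, where U'' = 16200 > 0 (a local minimum). The iterate converges there.

5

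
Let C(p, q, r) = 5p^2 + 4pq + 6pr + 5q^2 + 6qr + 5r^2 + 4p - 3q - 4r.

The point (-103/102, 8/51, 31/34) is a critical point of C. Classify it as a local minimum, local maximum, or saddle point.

local minimum

The Hessian is constant: H = [[10, 4, 6], [4, 10, 6], [6, 6, 10]].
Leading principal minors: Δ₁ = 10, Δ₂ = 84, Δ₃ = 408.
All leading minors are positive, so H is positive definite: a local minimum.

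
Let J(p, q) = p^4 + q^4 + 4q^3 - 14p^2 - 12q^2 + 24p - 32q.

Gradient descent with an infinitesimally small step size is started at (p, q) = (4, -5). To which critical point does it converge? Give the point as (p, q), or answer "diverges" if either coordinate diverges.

J is separable, so gradient descent decouples: p follows -∂J/∂p, q follows -∂J/∂q.
∂J/∂p = 4(p - 2)(p - 1)(p + 3); at p=4 this is 168, so p decreases.
∂J/∂q = 4(q - 2)(q + 1)(q + 4); at q=-5 this is -112, so q increases.
p converges to its nearest critical value 2 (a local min of the p-part); q converges to -4. The iterate converges to (2, -4).

(2, -4)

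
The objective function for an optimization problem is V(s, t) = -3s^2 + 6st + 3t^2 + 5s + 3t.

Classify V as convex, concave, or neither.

neither

V is quadratic, so its Hessian is the constant matrix H = [[-6, 6], [6, 6]].
det(H) = -72, tr(H) = 0.
det(H) < 0, so H is indefinite: neither convex nor concave.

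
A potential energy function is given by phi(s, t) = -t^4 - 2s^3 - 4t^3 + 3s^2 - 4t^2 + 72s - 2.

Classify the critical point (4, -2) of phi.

local maximum

The mixed partial ∂²phi/∂s∂t is 0, so the Hessian at any point is diag(phi_ss, phi_tt) = diag(6(-2s + 1), -4(3t^2 + 6t + 2)).
At (4, -2): H = diag(-42, -8).
Both eigenvalues are negative, so H is negative definite: a local maximum.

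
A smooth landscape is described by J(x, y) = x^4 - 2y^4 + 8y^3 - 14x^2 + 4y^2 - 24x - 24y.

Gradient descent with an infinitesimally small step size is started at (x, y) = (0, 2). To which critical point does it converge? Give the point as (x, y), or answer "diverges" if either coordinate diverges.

J is separable, so gradient descent decouples: x follows -∂J/∂x, y follows -∂J/∂y.
∂J/∂x = 4(x - 3)(x + 1)(x + 2); at x=0 this is -24, so x increases.
∂J/∂y = -8(y - 3)(y - 1)(y + 1); at y=2 this is 24, so y decreases.
x converges to its nearest critical value 3 (a local min of the x-part); y converges to 1. The iterate converges to (3, 1).

(3, 1)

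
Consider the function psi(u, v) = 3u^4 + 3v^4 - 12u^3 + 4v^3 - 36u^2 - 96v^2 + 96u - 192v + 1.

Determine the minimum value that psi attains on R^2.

psi(u,v) separates as P(u) + Q(v) + 1, so its minimum is min P + min Q + 1.
P'(u) = 12(u - 4)(u - 1)(u + 2) vanishes at u ∈ {-2, 1, 4}; Q'(v) = 12(v - 4)(v + 1)(v + 4) vanishes at v ∈ {-4, -1, 4}.
Local minima of P (where P''>0): P(-2)=-192, P(4)=-192. Local minima of Q: Q(-4)=-256, Q(4)=-1280.
So the global minimum of psi is P(-2) + Q(4) + 1 = -192 − 1280 + 1 = -1471, attained at (-2, 4).

-1471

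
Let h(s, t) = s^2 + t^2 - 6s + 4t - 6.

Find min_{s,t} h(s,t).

h(s,t) separates as P(s) + Q(t) − 6, so its minimum is min P + min Q − 6.
P'(s) = 2s - 6 vanishes at s ∈ {3}; Q'(t) = 2(t + 2) vanishes at t ∈ {-2}.
Local minima of P (where P''>0): P(3)=-9. Local minima of Q: Q(-2)=-4.
So the global minimum of h is P(3) + Q(-2) − 6 = -9 − 4 − 6 = -19, attained at (3, -2).

-19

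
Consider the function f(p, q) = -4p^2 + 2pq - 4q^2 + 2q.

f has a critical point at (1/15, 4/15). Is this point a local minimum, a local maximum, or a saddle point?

local maximum

The Hessian of f is constant: H = [[-8, 2], [2, -8]].
det(H) = (-8)·(-8) − 2² = 60.
det(H) > 0 and tr(H) = -16 < 0, so H is negative definite and the point is a local maximum.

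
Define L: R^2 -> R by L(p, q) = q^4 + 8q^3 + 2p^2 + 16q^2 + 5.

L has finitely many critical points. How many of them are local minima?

2

L separates as a function of p plus a function of q, so ∇L=0 decouples.
∂L/∂p = 4p = 0 at p ∈ {0}; ∂L/∂q = 4q(q + 2)(q + 4) = 0 at q ∈ {-4, -2, 0}.
The Hessian is diagonal: diag(L_pp, L_qq). Second derivatives: L_pp(0)=4; L_qq(-4)=32, L_qq(-2)=-16, L_qq(0)=32.
Local minima occur where both diagonal entries positive: (0, -4), (0, 0). Count: 2.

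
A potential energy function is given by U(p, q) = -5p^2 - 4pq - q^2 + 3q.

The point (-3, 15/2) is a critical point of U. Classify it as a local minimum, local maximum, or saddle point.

The Hessian of U is constant: H = [[-10, -4], [-4, -2]].
det(H) = (-10)·(-2) − (-4)² = 4.
det(H) > 0 and tr(H) = -12 < 0, so H is negative definite and the point is a local maximum.

local maximum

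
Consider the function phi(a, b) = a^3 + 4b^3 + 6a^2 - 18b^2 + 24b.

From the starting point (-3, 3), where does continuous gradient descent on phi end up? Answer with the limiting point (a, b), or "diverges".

phi is separable, so gradient descent decouples: a follows -∂phi/∂a, b follows -∂phi/∂b.
∂phi/∂a = 3a(a + 4); at a=-3 this is -9, so a increases.
∂phi/∂b = 12(b - 2)(b - 1); at b=3 this is 24, so b decreases.
a converges to its nearest critical value 0 (a local min of the a-part); b converges to 2. The iterate converges to (0, 2).

(0, 2)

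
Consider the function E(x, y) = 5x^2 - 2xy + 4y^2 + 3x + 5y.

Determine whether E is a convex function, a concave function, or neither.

E is quadratic, so its Hessian is the constant matrix H = [[10, -2], [-2, 8]].
det(H) = 76, tr(H) = 18.
det(H) > 0 and tr(H) > 0, so H is positive definite everywhere: convex.

convex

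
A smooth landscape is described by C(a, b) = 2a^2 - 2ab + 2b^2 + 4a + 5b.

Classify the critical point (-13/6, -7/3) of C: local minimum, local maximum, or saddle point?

The Hessian of C is constant: H = [[4, -2], [-2, 4]].
det(H) = 4·4 − (-2)² = 12.
det(H) > 0 and tr(H) = 8 > 0, so H is positive definite and the point is a local minimum.

local minimum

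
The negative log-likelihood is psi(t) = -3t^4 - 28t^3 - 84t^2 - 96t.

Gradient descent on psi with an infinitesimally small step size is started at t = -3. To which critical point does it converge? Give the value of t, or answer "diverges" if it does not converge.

-2

psi'(t) = -12(t + 1)(t + 2)(t + 4), so psi'(-3) = -24.
Gradient descent moves in the -psi' direction, i.e. t is increasing.
The nearest critical point in that direction is t = -2, where psi'' = 24 > 0 (a local minimum). The iterate converges there.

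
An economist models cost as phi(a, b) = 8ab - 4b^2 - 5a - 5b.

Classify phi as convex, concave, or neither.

phi is quadratic, so its Hessian is the constant matrix H = [[0, 8], [8, -8]].
det(H) = -64, tr(H) = -8.
det(H) < 0, so H is indefinite: neither convex nor concave.

neither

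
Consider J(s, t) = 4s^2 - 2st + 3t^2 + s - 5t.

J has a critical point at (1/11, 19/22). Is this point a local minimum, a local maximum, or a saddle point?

local minimum

The Hessian of J is constant: H = [[8, -2], [-2, 6]].
det(H) = 8·6 − (-2)² = 44.
det(H) > 0 and tr(H) = 14 > 0, so H is positive definite and the point is a local minimum.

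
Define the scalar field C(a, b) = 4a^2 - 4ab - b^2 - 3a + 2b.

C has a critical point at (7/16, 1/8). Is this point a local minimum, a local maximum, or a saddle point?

The Hessian of C is constant: H = [[8, -4], [-4, -2]].
det(H) = 8·(-2) − (-4)² = -32.
Since det(H) < 0, H is indefinite and the critical point is a saddle point.

saddle point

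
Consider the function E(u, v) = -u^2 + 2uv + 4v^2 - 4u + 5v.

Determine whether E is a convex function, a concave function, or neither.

E is quadratic, so its Hessian is the constant matrix H = [[-2, 2], [2, 8]].
det(H) = -20, tr(H) = 6.
det(H) < 0, so H is indefinite: neither convex nor concave.

neither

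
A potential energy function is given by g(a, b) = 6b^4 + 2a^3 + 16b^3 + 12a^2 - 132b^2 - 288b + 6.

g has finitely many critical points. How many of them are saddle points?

3

g separates as a function of a plus a function of b, so ∇g=0 decouples.
∂g/∂a = 6a(a + 4) = 0 at a ∈ {-4, 0}; ∂g/∂b = 24(b - 3)(b + 1)(b + 4) = 0 at b ∈ {-4, -1, 3}.
The Hessian is diagonal: diag(g_aa, g_bb). Second derivatives: g_aa(-4)=-24, g_aa(0)=24; g_bb(-4)=504, g_bb(-1)=-288, g_bb(3)=672.
Saddle points occur where the two diagonal entries have opposite signs: (-4, -4), (-4, 3), (0, -1). Count: 3.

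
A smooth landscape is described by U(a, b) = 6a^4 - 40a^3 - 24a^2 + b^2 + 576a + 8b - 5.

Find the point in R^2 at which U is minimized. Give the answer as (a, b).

U(a,b) separates as P(a) + Q(b) − 5, so its minimum is min P + min Q − 5.
P'(a) = 24(a - 4)(a - 3)(a + 2) vanishes at a ∈ {-2, 3, 4}; Q'(b) = 2b + 8 vanishes at b ∈ {-4}.
Local minima of P (where P''>0): P(-2)=-832, P(4)=896. Local minima of Q: Q(-4)=-16.
So the global minimum of U is P(-2) + Q(-4) − 5 = -832 − 16 − 5 = -853, attained at (-2, -4).

(-2, -4)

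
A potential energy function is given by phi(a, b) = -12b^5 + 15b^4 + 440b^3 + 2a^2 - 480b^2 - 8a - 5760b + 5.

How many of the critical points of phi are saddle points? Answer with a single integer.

2

phi separates as a function of a plus a function of b, so ∇phi=0 decouples.
∂phi/∂a = 4(a - 2) = 0 at a ∈ {2}; ∂phi/∂b = -60(b - 4)(b - 3)(b + 2)(b + 4) = 0 at b ∈ {-4, -2, 3, 4}.
The Hessian is diagonal: diag(phi_aa, phi_bb). Second derivatives: phi_aa(2)=4; phi_bb(-4)=6720, phi_bb(-2)=-3600, phi_bb(3)=2100, phi_bb(4)=-2880.
Saddle points occur where the two diagonal entries have opposite signs: (2, -2), (2, 4). Count: 2.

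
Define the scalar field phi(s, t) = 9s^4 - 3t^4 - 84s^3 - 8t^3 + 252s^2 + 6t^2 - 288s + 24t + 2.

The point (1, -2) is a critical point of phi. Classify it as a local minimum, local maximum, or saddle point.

The mixed partial ∂²phi/∂s∂t is 0, so the Hessian at any point is diag(phi_ss, phi_tt) = diag(36(3s^2 - 14s + 14), 12(-3t^2 - 4t + 1)).
At (1, -2): H = diag(108, -36).
The eigenvalues have opposite signs, so H is indefinite: a saddle point.

saddle point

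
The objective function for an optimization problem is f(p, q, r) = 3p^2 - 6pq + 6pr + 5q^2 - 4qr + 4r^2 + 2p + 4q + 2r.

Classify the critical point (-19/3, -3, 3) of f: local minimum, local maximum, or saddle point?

local minimum

The Hessian is constant: H = [[6, -6, 6], [-6, 10, -4], [6, -4, 8]].
Leading principal minors: Δ₁ = 6, Δ₂ = 24, Δ₃ = 24.
All leading minors are positive, so H is positive definite: a local minimum.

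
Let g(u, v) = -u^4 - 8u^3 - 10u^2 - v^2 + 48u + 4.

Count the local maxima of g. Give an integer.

g separates as a function of u plus a function of v, so ∇g=0 decouples.
∂g/∂u = -4(u - 1)(u + 3)(u + 4) = 0 at u ∈ {-4, -3, 1}; ∂g/∂v = -2v = 0 at v ∈ {0}.
The Hessian is diagonal: diag(g_uu, g_vv). Second derivatives: g_uu(-4)=-20, g_uu(-3)=16, g_uu(1)=-80; g_vv(0)=-2.
Local maxima occur where both diagonal entries negative: (-4, 0), (1, 0). Count: 2.

2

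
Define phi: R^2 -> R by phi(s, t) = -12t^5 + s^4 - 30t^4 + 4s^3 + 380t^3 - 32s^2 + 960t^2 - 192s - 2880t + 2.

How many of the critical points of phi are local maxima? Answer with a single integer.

2

phi separates as a function of s plus a function of t, so ∇phi=0 decouples.
∂phi/∂s = 4(s - 4)(s + 3)(s + 4) = 0 at s ∈ {-4, -3, 4}; ∂phi/∂t = -60(t - 4)(t - 1)(t + 3)(t + 4) = 0 at t ∈ {-4, -3, 1, 4}.
The Hessian is diagonal: diag(phi_ss, phi_tt). Second derivatives: phi_ss(-4)=32, phi_ss(-3)=-28, phi_ss(4)=224; phi_tt(-4)=2400, phi_tt(-3)=-1680, phi_tt(1)=3600, phi_tt(4)=-10080.
Local maxima occur where both diagonal entries negative: (-3, -3), (-3, 4). Count: 2.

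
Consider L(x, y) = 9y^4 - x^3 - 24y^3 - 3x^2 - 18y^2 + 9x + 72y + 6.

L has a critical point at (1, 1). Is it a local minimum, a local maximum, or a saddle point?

local maximum

The mixed partial ∂²L/∂x∂y is 0, so the Hessian at any point is diag(L_xx, L_yy) = diag(-6(x + 1), 36(3y^2 - 4y - 1)).
At (1, 1): H = diag(-12, -72).
Both eigenvalues are negative, so H is negative definite: a local maximum.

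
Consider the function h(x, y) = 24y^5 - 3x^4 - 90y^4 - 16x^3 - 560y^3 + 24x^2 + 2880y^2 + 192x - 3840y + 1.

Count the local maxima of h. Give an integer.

4

h separates as a function of x plus a function of y, so ∇h=0 decouples.
∂h/∂x = -12(x - 2)(x + 2)(x + 4) = 0 at x ∈ {-4, -2, 2}; ∂h/∂y = 120(y - 4)(y - 2)(y - 1)(y + 4) = 0 at y ∈ {-4, 1, 2, 4}.
The Hessian is diagonal: diag(h_xx, h_yy). Second derivatives: h_xx(-4)=-144, h_xx(-2)=96, h_xx(2)=-288; h_yy(-4)=-28800, h_yy(1)=1800, h_yy(2)=-1440, h_yy(4)=5760.
Local maxima occur where both diagonal entries negative: (-4, -4), (-4, 2), (2, -4), (2, 2). Count: 4.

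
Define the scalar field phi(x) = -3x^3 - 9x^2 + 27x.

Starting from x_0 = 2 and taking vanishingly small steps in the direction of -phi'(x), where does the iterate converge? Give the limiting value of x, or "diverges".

diverges

phi'(x) = -9(x - 1)(x + 3), so phi'(2) = -45.
Gradient descent moves in the -phi' direction, i.e. x is increasing.
There is no critical point above x=2, and phi' keeps the same sign, so the iterate runs off to +∞.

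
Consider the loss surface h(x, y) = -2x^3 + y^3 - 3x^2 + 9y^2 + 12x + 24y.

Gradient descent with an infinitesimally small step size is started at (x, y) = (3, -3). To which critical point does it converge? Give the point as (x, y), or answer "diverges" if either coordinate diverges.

h is separable, so gradient descent decouples: x follows -∂h/∂x, y follows -∂h/∂y.
∂h/∂x = -6(x - 1)(x + 2); at x=3 this is -60, so x increases.
∂h/∂y = 3(y + 2)(y + 4); at y=-3 this is -3, so y increases.
The x-coordinate has no critical point in that direction and runs off to infinity.

diverges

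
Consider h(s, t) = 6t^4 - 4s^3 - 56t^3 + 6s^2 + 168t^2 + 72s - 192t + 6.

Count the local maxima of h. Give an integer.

1

h separates as a function of s plus a function of t, so ∇h=0 decouples.
∂h/∂s = -12(s - 3)(s + 2) = 0 at s ∈ {-2, 3}; ∂h/∂t = 24(t - 4)(t - 2)(t - 1) = 0 at t ∈ {1, 2, 4}.
The Hessian is diagonal: diag(h_ss, h_tt). Second derivatives: h_ss(-2)=60, h_ss(3)=-60; h_tt(1)=72, h_tt(2)=-48, h_tt(4)=144.
Local maxima occur where both diagonal entries negative: (3, 2). Count: 1.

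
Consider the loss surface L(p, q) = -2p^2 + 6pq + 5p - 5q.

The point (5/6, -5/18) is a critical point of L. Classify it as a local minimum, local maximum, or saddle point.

The Hessian of L is constant: H = [[-4, 6], [6, 0]].
det(H) = (-4)·0 − 6² = -36.
Since det(H) < 0, H is indefinite and the critical point is a saddle point.

saddle point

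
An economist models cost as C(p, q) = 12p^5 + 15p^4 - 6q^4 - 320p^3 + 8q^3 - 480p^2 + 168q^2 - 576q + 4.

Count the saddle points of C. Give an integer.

6

C separates as a function of p plus a function of q, so ∇C=0 decouples.
∂C/∂p = 60p(p - 4)(p + 1)(p + 4) = 0 at p ∈ {-4, -1, 0, 4}; ∂C/∂q = -24(q - 3)(q - 2)(q + 4) = 0 at q ∈ {-4, 2, 3}.
The Hessian is diagonal: diag(C_pp, C_qq). Second derivatives: C_pp(-4)=-5760, C_pp(-1)=900, C_pp(0)=-960, C_pp(4)=9600; C_qq(-4)=-1008, C_qq(2)=144, C_qq(3)=-168.
Saddle points occur where the two diagonal entries have opposite signs: (-4, 2), (-1, -4), (-1, 3), (0, 2), (4, -4), (4, 3). Count: 6.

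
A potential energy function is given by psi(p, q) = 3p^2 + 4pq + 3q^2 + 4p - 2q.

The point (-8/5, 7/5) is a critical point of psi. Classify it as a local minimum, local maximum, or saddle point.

The Hessian of psi is constant: H = [[6, 4], [4, 6]].
det(H) = 6·6 − 4² = 20.
det(H) > 0 and tr(H) = 12 > 0, so H is positive definite and the point is a local minimum.

local minimum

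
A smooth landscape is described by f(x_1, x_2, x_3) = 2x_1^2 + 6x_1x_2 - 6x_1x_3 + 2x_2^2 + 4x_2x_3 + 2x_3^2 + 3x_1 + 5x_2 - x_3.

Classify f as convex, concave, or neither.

neither

f is quadratic, so its Hessian is the constant matrix H = [[4, 6, -6], [6, 4, 4], [-6, 4, 4]].
Leading principal minors: 4, -20, -576.
Neither pattern holds ⇒ H is indefinite ⇒ neither convex nor concave.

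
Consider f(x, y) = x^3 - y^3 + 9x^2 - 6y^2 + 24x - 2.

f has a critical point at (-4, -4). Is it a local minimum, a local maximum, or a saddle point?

saddle point

The mixed partial ∂²f/∂x∂y is 0, so the Hessian at any point is diag(f_xx, f_yy) = diag(6(x + 3), -6(y + 2)).
At (-4, -4): H = diag(-6, 12).
The eigenvalues have opposite signs, so H is indefinite: a saddle point.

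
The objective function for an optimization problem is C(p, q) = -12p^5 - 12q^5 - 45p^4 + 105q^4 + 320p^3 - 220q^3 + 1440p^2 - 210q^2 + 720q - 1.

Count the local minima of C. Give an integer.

4

C separates as a function of p plus a function of q, so ∇C=0 decouples.
∂C/∂p = -60p(p - 4)(p + 3)(p + 4) = 0 at p ∈ {-4, -3, 0, 4}; ∂C/∂q = -60(q - 4)(q - 3)(q - 1)(q + 1) = 0 at q ∈ {-1, 1, 3, 4}.
The Hessian is diagonal: diag(C_pp, C_qq). Second derivatives: C_pp(-4)=1920, C_pp(-3)=-1260, C_pp(0)=2880, C_pp(4)=-13440; C_qq(-1)=2400, C_qq(1)=-720, C_qq(3)=480, C_qq(4)=-900.
Local minima occur where both diagonal entries positive: (-4, -1), (-4, 3), (0, -1), (0, 3). Count: 4.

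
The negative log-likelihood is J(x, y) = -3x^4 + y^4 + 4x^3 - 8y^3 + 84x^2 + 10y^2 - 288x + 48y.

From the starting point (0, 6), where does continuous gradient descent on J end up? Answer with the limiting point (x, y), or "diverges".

J is separable, so gradient descent decouples: x follows -∂J/∂x, y follows -∂J/∂y.
∂J/∂x = -12(x - 3)(x - 2)(x + 4); at x=0 this is -288, so x increases.
∂J/∂y = 4(y - 4)(y - 3)(y + 1); at y=6 this is 168, so y decreases.
x converges to its nearest critical value 2 (a local min of the x-part); y converges to 4. The iterate converges to (2, 4).

(2, 4)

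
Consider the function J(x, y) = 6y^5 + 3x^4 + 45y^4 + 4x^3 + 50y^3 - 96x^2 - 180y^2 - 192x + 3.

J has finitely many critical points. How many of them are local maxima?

2

J separates as a function of x plus a function of y, so ∇J=0 decouples.
∂J/∂x = 12(x - 4)(x + 1)(x + 4) = 0 at x ∈ {-4, -1, 4}; ∂J/∂y = 30y(y - 1)(y + 3)(y + 4) = 0 at y ∈ {-4, -3, 0, 1}.
The Hessian is diagonal: diag(J_xx, J_yy). Second derivatives: J_xx(-4)=288, J_xx(-1)=-180, J_xx(4)=480; J_yy(-4)=-600, J_yy(-3)=360, J_yy(0)=-360, J_yy(1)=600.
Local maxima occur where both diagonal entries negative: (-1, -4), (-1, 0). Count: 2.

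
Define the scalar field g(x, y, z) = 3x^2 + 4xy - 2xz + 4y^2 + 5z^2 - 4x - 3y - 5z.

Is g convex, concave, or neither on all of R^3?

convex

g is quadratic, so its Hessian is the constant matrix H = [[6, 4, -2], [4, 8, 0], [-2, 0, 10]].
Leading principal minors: 6, 32, 288.
All positive ⇒ H ≻ 0 ⇒ convex.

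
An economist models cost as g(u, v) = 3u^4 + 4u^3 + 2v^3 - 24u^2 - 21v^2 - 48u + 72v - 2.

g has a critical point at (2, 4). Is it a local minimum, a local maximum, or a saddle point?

The mixed partial ∂²g/∂u∂v is 0, so the Hessian at any point is diag(g_uu, g_vv) = diag(12(3u^2 + 2u - 4), 6(2v - 7)).
At (2, 4): H = diag(144, 6).
Both eigenvalues are positive, so H is positive definite: a local minimum.

local minimum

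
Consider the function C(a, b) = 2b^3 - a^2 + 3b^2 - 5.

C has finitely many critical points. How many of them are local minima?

0

C separates as a function of a plus a function of b, so ∇C=0 decouples.
∂C/∂a = -2a = 0 at a ∈ {0}; ∂C/∂b = 6b(b + 1) = 0 at b ∈ {-1, 0}.
The Hessian is diagonal: diag(C_aa, C_bb). Second derivatives: C_aa(0)=-2; C_bb(-1)=-6, C_bb(0)=6.
Local minima occur where both diagonal entries positive: none. Count: 0.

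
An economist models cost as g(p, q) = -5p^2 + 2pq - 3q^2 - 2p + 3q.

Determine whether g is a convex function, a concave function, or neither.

concave

g is quadratic, so its Hessian is the constant matrix H = [[-10, 2], [2, -6]].
det(H) = 56, tr(H) = -16.
det(H) > 0 and tr(H) < 0, so H is negative definite everywhere: concave.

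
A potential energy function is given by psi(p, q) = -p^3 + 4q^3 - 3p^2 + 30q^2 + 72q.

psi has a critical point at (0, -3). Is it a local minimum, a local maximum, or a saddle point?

The mixed partial ∂²psi/∂p∂q is 0, so the Hessian at any point is diag(psi_pp, psi_qq) = diag(-6(p + 1), 12(2q + 5)).
At (0, -3): H = diag(-6, -12).
Both eigenvalues are negative, so H is negative definite: a local maximum.

local maximum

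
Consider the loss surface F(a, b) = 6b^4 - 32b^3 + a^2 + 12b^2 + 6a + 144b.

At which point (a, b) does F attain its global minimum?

(-3, -1)

F(a,b) separates as P(a) + Q(b), so its minimum is min P + min Q.
P'(a) = 2a + 6 vanishes at a ∈ {-3}; Q'(b) = 24(b - 3)(b - 2)(b + 1) vanishes at b ∈ {-1, 2, 3}.
Local minima of P (where P''>0): P(-3)=-9. Local minima of Q: Q(-1)=-94, Q(3)=162.
So the global minimum of F is P(-3) + Q(-1) = -9 − 94 = -103, attained at (-3, -1).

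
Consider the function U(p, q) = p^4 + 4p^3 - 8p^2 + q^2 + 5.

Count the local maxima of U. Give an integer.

0

U separates as a function of p plus a function of q, so ∇U=0 decouples.
∂U/∂p = 4p(p - 1)(p + 4) = 0 at p ∈ {-4, 0, 1}; ∂U/∂q = 2q = 0 at q ∈ {0}.
The Hessian is diagonal: diag(U_pp, U_qq). Second derivatives: U_pp(-4)=80, U_pp(0)=-16, U_pp(1)=20; U_qq(0)=2.
Local maxima occur where both diagonal entries negative: none. Count: 0.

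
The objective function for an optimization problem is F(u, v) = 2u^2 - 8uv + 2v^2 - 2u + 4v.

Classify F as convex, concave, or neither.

neither

F is quadratic, so its Hessian is the constant matrix H = [[4, -8], [-8, 4]].
det(H) = -48, tr(H) = 8.
det(H) < 0, so H is indefinite: neither convex nor concave.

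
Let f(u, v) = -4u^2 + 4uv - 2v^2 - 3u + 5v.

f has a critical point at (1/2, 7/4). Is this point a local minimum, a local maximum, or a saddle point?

The Hessian of f is constant: H = [[-8, 4], [4, -4]].
det(H) = (-8)·(-4) − 4² = 16.
det(H) > 0 and tr(H) = -12 < 0, so H is negative definite and the point is a local maximum.

local maximum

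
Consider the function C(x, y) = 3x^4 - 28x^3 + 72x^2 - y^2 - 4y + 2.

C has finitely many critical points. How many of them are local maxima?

C separates as a function of x plus a function of y, so ∇C=0 decouples.
∂C/∂x = 12x(x - 4)(x - 3) = 0 at x ∈ {0, 3, 4}; ∂C/∂y = -2(y + 2) = 0 at y ∈ {-2}.
The Hessian is diagonal: diag(C_xx, C_yy). Second derivatives: C_xx(0)=144, C_xx(3)=-36, C_xx(4)=48; C_yy(-2)=-2.
Local maxima occur where both diagonal entries negative: (3, -2). Count: 1.

1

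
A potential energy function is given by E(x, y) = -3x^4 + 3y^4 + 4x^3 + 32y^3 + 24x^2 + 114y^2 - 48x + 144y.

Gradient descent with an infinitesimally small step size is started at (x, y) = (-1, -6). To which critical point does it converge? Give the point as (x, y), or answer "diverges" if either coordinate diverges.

E is separable, so gradient descent decouples: x follows -∂E/∂x, y follows -∂E/∂y.
∂E/∂x = -12(x - 2)(x - 1)(x + 2); at x=-1 this is -72, so x increases.
∂E/∂y = 12(y + 1)(y + 3)(y + 4); at y=-6 this is -360, so y increases.
x converges to its nearest critical value 1 (a local min of the x-part); y converges to -4. The iterate converges to (1, -4).

(1, -4)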